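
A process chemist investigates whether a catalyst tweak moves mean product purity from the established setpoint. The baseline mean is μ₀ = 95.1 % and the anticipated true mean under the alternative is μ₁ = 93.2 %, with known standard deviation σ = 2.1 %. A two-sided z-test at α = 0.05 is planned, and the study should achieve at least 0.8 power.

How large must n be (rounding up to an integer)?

Standardized effect: d = |μ₁ − μ₀| / σ = |93.2 − 95.1| / 2.1 = 0.9048
For power 0.8 need Φ(δ − z_{0.025}) = 0.8, so δ = z_{0.025} + z_{0.20} = 1.960 + 0.842 = 2.802.
(The Φ(−δ − z_{α/2}) term is vanishingly small for δ > 0 and is dropped in the standard sample-size formula.)
δ = d·√n ⇒ n = (δ/d)² = (2.802 / 0.9048)² = 9.59.
Rounding up, n = 10.

n = 10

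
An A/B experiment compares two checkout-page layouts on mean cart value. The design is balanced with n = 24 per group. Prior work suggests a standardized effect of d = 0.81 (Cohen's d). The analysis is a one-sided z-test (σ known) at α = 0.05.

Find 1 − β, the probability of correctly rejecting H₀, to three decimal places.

Power ≈ 0.877

Noncentrality parameter: δ = d·√(n/2) = 0.81 × √(24/2) = 2.8059
One-sided α = 0.05 → critical value z_{0.05} = 1.645.
Power = Φ(δ − 1.645) = Φ(1.161) = 0.8772.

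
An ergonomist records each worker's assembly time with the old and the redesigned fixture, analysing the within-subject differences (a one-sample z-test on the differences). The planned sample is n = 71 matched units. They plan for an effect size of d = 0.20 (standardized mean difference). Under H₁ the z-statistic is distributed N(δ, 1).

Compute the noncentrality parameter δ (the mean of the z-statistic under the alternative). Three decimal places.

The noncentrality parameter scales effect size by the design's sample-size factor: δ = d·√n = 0.20 × √71 = 1.6852

δ ≈ 1.685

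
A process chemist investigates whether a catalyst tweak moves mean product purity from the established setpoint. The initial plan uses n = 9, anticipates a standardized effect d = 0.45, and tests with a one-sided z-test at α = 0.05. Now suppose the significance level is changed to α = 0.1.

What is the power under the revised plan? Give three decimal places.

δ = d·√n = 0.45 × √9 = 1.3500 (unchanged). New critical value: z_{0.1} = 1.282.
Revised power = P(Z > 1.282 − δ) = Φ(0.068) = 0.5273.

Power ≈ 0.527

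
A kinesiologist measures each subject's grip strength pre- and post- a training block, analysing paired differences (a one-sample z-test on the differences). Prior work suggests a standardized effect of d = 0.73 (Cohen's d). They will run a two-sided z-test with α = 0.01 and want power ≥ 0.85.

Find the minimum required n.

For power 0.85 need Φ(δ − z_{0.005}) = 0.85, so δ = z_{0.005} + z_{0.15} = 2.576 + 1.036 = 3.612.
(For δ > 0 the lower-tail rejection region contributes negligibly to power, so the one-term inversion is standard.)
δ = d·√n ⇒ n = (δ/d)² = (3.612 / 0.73)² = 24.49.
Round up to the next whole unit.

n = 25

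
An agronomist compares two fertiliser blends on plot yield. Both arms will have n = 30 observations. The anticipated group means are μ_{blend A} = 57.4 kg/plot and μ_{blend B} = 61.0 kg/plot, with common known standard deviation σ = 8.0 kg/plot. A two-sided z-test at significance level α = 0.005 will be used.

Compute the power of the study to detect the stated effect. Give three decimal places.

Standardized effect: d = |μ_{blend A} − μ_{blend B}| / σ = |57.4 − 61.0| / 8.0 = 0.4500
Noncentrality parameter: δ = d·√(n/2) = 0.4500 × √(30/2) = 1.7428
Critical value for a two-sided test at α = 0.005: z_{α/2} = 2.807.
Power = Φ(δ − 2.807) + Φ(−δ − 2.807) = Φ(-1.064) + Φ(-4.550) = 0.1436 + 0.0000 = 0.1436.

Power ≈ 0.144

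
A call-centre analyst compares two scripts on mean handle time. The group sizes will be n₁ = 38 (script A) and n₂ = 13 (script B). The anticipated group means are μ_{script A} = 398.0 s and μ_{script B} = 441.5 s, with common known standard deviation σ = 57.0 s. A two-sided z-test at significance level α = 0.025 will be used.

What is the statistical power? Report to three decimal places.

Standardized effect: d = |μ_{script A} − μ_{script B}| / σ = |398.0 − 441.5| / 57.0 = 0.7632
Noncentrality parameter: δ = d / √(1/n₁ + 1/n₂) = 0.7632 / √(1/38 + 1/13) = 2.3752
Two-sided α = 0.025 → critical value z_{0.0125} = 2.241.
Power = Φ(δ − 2.241) + Φ(−δ − 2.241) = Φ(0.134) + Φ(-4.617) = 0.5532 + 0.0000 = 0.5532.

Power ≈ 0.553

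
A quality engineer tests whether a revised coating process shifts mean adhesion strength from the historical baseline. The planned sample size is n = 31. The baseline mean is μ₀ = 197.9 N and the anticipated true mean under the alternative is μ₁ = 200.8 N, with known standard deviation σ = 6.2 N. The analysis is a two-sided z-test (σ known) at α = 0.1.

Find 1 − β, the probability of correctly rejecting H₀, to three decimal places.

Standardized effect: d = |μ₁ − μ₀| / σ = |200.8 − 197.9| / 6.2 = 0.4677
Noncentrality parameter: δ = d·√n = 0.4677 × √31 = 2.6043
Critical value for a two-sided test at α = 0.1: z_{α/2} = 1.645.
Power = Φ(δ − 1.645) + Φ(−δ − 1.645) = Φ(0.959) + Φ(-4.249) = 0.8313 + 0.0000 = 0.8313.

Power ≈ 0.831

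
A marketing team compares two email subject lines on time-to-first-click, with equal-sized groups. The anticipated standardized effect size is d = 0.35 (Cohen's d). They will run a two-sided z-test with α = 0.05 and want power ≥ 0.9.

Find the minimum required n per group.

For power 0.9 need Φ(δ − z_{0.025}) = 0.9, so δ = z_{0.025} + z_{0.10} = 1.960 + 1.282 = 3.242.
(For δ > 0 the lower-tail rejection region contributes negligibly to power, so the one-term inversion is standard.)
δ = d·√(n/2) ⇒ n = 2(δ/d)² = 2 × (3.242 / 0.35)² = 171.55.
Rounding up, n = 172 per group.

n = 172 per group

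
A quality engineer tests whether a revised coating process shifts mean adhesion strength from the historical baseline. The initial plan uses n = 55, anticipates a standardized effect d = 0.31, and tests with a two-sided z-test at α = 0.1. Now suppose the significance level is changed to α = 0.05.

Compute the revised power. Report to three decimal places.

δ = d·√n = 0.31 × √55 = 2.2990 (unchanged). New critical value: z_{0.025} = 1.960.
Revised power = Φ(δ − 1.960) + Φ(−δ − 1.960) = Φ(0.339) + Φ(-4.259) = 0.6327 + 0.0000 = 0.6327.

Power ≈ 0.633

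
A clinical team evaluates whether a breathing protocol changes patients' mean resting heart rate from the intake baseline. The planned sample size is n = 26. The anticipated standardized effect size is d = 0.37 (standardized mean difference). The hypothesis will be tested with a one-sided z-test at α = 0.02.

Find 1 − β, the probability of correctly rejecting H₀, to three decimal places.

Power ≈ 0.434

Noncentrality parameter: λ = d·√n = 0.37 × √26 = 1.8866
Critical value for a one-sided test at α = 0.02: z_α = 2.054.
Power = Φ(λ − 2.054) = Φ(-0.167) = 0.4336.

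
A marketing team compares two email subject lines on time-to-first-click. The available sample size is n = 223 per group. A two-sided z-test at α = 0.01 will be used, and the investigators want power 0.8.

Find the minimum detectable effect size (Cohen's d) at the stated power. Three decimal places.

d ≈ 0.324

Required noncentrality: δ = z_{0.005} + z_{0.20} = 2.576 + 0.842 = 3.417.
(Lower-tail contribution to power is negligible for δ > 0.)
δ = d·√(n/2) ⇒ d = δ/√(n/2) = 3.417/√(223/2) = 0.3236.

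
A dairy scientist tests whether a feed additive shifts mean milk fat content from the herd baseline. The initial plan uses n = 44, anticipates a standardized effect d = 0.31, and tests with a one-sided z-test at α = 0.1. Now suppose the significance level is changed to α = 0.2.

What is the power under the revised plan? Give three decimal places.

Power ≈ 0.888

δ = d·√n = 0.31 × √44 = 2.0563 (unchanged). New critical value: z_{0.2} = 0.842.
Revised power = Φ(δ − 0.842) = Φ(1.215) = 0.8878.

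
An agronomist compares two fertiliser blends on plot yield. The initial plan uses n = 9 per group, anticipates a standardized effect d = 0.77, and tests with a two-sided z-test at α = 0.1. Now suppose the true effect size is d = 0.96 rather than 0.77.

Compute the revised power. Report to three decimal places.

Power ≈ 0.652

With d = 0.96: δ = d·√(n/2) = 0.96 × √(9/2) = 2.0365. Critical value z_{0.05} = 1.645.
Revised power = Φ(δ − 1.645) + Φ(−δ − 1.645) = Φ(0.392) + Φ(-3.681) = 0.6523 + 0.0001 = 0.6524.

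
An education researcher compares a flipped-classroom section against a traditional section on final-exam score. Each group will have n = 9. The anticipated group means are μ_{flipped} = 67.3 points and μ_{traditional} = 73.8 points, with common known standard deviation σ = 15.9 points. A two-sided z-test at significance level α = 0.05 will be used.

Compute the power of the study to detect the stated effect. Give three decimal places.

Power ≈ 0.140

Standardized effect: d = |μ_{flipped} − μ_{traditional}| / σ = |67.3 − 73.8| / 15.9 = 0.4088
Noncentrality parameter: δ = d·√(n/2) = 0.4088 × √(9/2) = 0.8672
Two-sided α = 0.05 → critical value z_{0.025} = 1.960.
Power = Φ(δ − 1.960) + Φ(−δ − 1.960) = Φ(-1.093) + Φ(-2.827) = 0.1373 + 0.0023 = 0.1396.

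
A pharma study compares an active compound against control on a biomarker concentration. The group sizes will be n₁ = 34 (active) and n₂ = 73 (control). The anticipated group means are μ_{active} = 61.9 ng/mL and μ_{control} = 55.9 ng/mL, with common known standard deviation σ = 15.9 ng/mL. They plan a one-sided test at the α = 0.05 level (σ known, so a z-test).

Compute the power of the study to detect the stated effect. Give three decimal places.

Power ≈ 0.569

Standardized effect: d = |μ_{active} − μ_{control}| / σ = |61.9 − 55.9| / 15.9 = 0.3774
Noncentrality parameter: δ = d / √(1/n₁ + 1/n₂) = 0.3774 / √(1/34 + 1/73) = 1.8175
One-sided α = 0.05 → critical value z_{0.05} = 1.645.
Power = P(Z > 1.645 − δ) = Φ(0.173) = 0.5685.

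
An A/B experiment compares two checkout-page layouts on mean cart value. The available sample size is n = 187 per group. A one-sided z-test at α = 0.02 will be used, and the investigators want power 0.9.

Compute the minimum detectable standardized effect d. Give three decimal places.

d ≈ 0.345

Need Φ(δ − 2.054) = 0.9, so δ = 2.054 + 1.282 = 3.335.
δ = d·√(n/2) ⇒ d = δ/√(n/2) = 3.335/√(187/2) = 0.3449.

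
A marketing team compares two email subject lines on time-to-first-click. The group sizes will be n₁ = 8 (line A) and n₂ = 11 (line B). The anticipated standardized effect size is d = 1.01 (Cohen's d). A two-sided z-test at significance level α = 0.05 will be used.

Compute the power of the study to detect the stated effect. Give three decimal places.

Noncentrality parameter: δ = d / √(1/n₁ + 1/n₂) = 1.01 / √(1/8 + 1/11) = 2.1736
Two-sided α = 0.05 → critical value z_{0.025} = 1.960.
Power = Φ(δ − 1.960) + Φ(−δ − 1.960) = Φ(0.214) + Φ(-4.134) = 0.5846 + 0.0000 = 0.5846.

Power ≈ 0.585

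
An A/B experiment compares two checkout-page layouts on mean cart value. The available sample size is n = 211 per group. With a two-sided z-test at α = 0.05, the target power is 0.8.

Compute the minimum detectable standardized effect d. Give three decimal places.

d ≈ 0.273

Need Φ(δ − 1.960) = 0.8, so δ = 1.960 + 0.842 = 2.802.
(The second rejection-region term Φ(−δ − z_{α/2}) is negligible and dropped.)
δ = d·√(n/2) ⇒ d = δ/√(n/2) = 2.802/√(211/2) = 0.2728.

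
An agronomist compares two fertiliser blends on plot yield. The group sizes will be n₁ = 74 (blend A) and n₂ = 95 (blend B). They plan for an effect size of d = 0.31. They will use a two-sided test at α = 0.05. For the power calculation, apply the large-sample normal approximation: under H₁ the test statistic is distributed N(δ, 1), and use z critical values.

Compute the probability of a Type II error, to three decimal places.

Noncentrality parameter: δ = d / √(1/n₁ + 1/n₂) = 0.31 / √(1/74 + 1/95) = 1.9994
Two-sided α = 0.05 → critical value z_{0.025} = 1.960.
Power = Φ(δ − 1.960) + Φ(−δ − 1.960) = Φ(0.039) + Φ(-3.959) = 0.5157 + 0.0000 = 0.5158.
Type II error: β = 1 − power = 1 − 0.5158 = 0.4842.

β ≈ 0.484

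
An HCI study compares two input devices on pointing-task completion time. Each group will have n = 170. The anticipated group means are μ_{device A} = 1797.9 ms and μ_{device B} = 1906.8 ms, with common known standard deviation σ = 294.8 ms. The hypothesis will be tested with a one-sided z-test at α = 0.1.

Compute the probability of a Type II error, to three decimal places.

β ≈ 0.017

Standardized effect: d = |μ_{device A} − μ_{device B}| / σ = |1797.9 − 1906.8| / 294.8 = 0.3694
Noncentrality parameter: δ = d·√(n/2) = 0.3694 × √(170/2) = 3.4057
Critical value for a one-sided test at α = 0.1: z_α = 1.282.
Power = P(Z > 1.282 − δ) = Φ(2.124) = 0.9832.
Type II error: β = 1 − power = 1 − 0.9832 = 0.0168.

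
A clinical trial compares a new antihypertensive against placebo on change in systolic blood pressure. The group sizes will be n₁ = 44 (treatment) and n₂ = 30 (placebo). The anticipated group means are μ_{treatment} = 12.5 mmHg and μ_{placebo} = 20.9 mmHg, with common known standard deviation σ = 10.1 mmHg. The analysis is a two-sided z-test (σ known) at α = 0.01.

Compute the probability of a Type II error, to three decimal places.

β ≈ 0.174

Standardized effect: d = |μ_{treatment} − μ_{placebo}| / σ = |12.5 − 20.9| / 10.1 = 0.8317
Noncentrality parameter: λ = d / √(1/n₁ + 1/n₂) = 0.8317 / √(1/44 + 1/30) = 3.5126
Two-sided α = 0.01 → critical value z_{0.005} = 2.576.
Power = Φ(λ − 2.576) + Φ(−λ − 2.576) = Φ(0.937) + Φ(-6.088) = 0.8256 + 0.0000 = 0.8256.
Type II error: β = 1 − power = 1 − 0.8256 = 0.1744.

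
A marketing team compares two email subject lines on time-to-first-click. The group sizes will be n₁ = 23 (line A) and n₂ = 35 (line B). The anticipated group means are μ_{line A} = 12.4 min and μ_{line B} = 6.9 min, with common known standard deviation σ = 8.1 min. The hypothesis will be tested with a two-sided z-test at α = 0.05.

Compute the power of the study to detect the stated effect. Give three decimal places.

Power ≈ 0.716

Standardized effect: d = |μ_{line A} − μ_{line B}| / σ = |12.4 − 6.9| / 8.1 = 0.6790
Noncentrality parameter: δ = d / √(1/n₁ + 1/n₂) = 0.6790 / √(1/23 + 1/35) = 2.5297
Critical value for a two-sided test at α = 0.05: z_{α/2} = 1.960.
Power = Φ(δ − 1.960) + Φ(−δ − 1.960) = Φ(0.570) + Φ(-4.490) = 0.7156 + 0.0000 = 0.7156.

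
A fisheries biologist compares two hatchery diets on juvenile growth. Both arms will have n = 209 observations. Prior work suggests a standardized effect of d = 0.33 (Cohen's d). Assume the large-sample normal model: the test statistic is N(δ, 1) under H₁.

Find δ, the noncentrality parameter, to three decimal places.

The noncentrality parameter scales effect size by the design's sample-size factor: δ = d·√(n/2) = 0.33 × √(209/2) = 3.3734

δ ≈ 3.373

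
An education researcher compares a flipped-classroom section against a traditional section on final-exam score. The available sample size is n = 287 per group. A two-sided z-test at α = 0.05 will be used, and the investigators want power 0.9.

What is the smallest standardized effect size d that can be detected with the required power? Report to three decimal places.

d ≈ 0.271

Need Φ(δ − 1.960) = 0.9, so δ = 1.960 + 1.282 = 3.242.
(Lower-tail contribution to power is negligible for δ > 0.)
δ = d·√(n/2) ⇒ d = δ/√(n/2) = 3.242/√(287/2) = 0.2706.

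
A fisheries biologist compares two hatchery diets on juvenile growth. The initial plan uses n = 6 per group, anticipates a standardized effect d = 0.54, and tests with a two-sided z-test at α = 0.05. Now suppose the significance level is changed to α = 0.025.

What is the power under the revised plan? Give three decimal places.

δ = d·√(n/2) = 0.54 × √(6/2) = 0.9353 (unchanged). New critical value: z_{0.0125} = 2.241.
Revised power = Φ(δ − 2.241) + Φ(−δ − 2.241) = Φ(-1.306) + Φ(-3.177) = 0.0958 + 0.0007 = 0.0965.

Power ≈ 0.097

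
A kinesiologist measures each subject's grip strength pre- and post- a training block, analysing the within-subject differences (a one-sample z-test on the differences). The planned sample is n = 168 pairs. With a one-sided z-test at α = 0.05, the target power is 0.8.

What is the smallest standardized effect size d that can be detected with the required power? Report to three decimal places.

Need Φ(δ − 1.645) = 0.8, so δ = 1.645 + 0.842 = 2.486.
δ = d·√n ⇒ d = δ/√n = 2.486/√168 = 0.1918.

d ≈ 0.192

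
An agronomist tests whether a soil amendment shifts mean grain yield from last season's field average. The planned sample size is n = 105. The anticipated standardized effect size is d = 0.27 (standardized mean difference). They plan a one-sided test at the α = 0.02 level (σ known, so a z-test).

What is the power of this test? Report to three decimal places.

Noncentrality parameter: δ = d·√n = 0.27 × √105 = 2.7667
One-sided α = 0.02 → critical value z_{0.02} = 2.054.
Power = P(Z > 2.054 − δ) = Φ(0.713) = 0.7621.

Power ≈ 0.762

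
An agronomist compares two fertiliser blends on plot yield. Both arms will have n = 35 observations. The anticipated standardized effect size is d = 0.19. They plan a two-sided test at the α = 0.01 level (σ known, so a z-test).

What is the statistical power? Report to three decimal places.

Power ≈ 0.038

Noncentrality parameter: δ = d·√(n/2) = 0.19 × √(35/2) = 0.7948
Two-sided α = 0.01 → critical value z_{0.005} = 2.576.
Power = Φ(δ − 2.576) + Φ(−δ − 2.576) = Φ(-1.781) + Φ(-3.371) = 0.0375 + 0.0004 = 0.0378.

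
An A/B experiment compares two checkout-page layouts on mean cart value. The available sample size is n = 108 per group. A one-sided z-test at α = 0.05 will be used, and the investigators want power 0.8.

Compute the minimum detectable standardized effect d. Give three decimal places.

Need Φ(δ − 1.645) = 0.8, so δ = 1.645 + 0.842 = 2.486.
δ = d·√(n/2) ⇒ d = δ/√(n/2) = 2.486/√(108/2) = 0.3384.

d ≈ 0.338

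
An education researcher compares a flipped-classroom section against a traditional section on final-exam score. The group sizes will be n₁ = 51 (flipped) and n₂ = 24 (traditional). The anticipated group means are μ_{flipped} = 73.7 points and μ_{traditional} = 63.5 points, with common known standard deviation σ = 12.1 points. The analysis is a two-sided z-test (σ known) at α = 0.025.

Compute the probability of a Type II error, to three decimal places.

β ≈ 0.122

Standardized effect: d = |μ_{flipped} − μ_{traditional}| / σ = |73.7 − 63.5| / 12.1 = 0.8430
Noncentrality parameter: δ = d / √(1/n₁ + 1/n₂) = 0.8430 / √(1/51 + 1/24) = 3.4055
Two-sided α = 0.025 → critical value z_{0.0125} = 2.241.
Power = Φ(δ − 2.241) + Φ(−δ − 2.241) = Φ(1.164) + Φ(-5.647) = 0.8778 + 0.0000 = 0.8778.
Type II error: β = 1 − power = 1 − 0.8778 = 0.1222.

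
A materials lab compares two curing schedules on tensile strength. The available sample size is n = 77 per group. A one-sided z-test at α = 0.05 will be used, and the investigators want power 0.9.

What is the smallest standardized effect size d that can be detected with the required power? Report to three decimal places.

Required noncentrality: δ = z_{0.05} + z_{0.10} = 1.645 + 1.282 = 2.926.
δ = d·√(n/2) ⇒ d = δ/√(n/2) = 2.926/√(77/2) = 0.4716.

d ≈ 0.472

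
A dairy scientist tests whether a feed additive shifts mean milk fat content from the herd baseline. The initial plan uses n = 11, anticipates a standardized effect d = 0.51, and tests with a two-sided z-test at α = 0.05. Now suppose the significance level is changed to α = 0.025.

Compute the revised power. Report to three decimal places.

Power ≈ 0.291

δ = d·√n = 0.51 × √11 = 1.6915 (unchanged). New critical value: z_{0.0125} = 2.241.
Revised power = Φ(δ − 2.241) + Φ(−δ − 2.241) = Φ(-0.550) + Φ(-3.933) = 0.2912 + 0.0000 = 0.2912.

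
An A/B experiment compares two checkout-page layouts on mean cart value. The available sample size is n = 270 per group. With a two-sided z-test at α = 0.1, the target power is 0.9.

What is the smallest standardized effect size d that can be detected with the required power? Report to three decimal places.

d ≈ 0.252

Required noncentrality: δ = z_{0.05} + z_{0.10} = 1.645 + 1.282 = 2.926.
(The second rejection-region term Φ(−δ − z_{α/2}) is negligible and dropped.)
δ = d·√(n/2) ⇒ d = δ/√(n/2) = 2.926/√(270/2) = 0.2519.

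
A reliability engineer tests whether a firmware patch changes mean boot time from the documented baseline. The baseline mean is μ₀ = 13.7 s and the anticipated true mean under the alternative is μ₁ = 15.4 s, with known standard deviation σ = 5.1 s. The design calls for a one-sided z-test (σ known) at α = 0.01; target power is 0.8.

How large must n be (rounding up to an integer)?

n = 91

Standardized effect: d = |μ₁ − μ₀| / σ = |15.4 − 13.7| / 5.1 = 0.3333
Set Φ(δ − 2.326) = 0.8; then δ − 2.326 = Φ⁻¹(0.8) = 0.842, giving δ = 3.168.
δ = d·√n ⇒ n = (δ/d)² = (3.168 / 0.3333)² = 90.32.
Round up to the next whole unit.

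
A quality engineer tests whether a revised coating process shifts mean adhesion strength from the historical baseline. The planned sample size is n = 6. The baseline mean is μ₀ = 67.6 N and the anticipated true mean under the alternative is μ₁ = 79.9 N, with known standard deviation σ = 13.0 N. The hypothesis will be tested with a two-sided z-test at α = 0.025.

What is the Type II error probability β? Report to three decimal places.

Standardized effect: d = |μ₁ − μ₀| / σ = |79.9 − 67.6| / 13.0 = 0.9462
Noncentrality parameter: δ = d·√n = 0.9462 × √6 = 2.3176
Critical value for a two-sided test at α = 0.025: z_{α/2} = 2.241.
Power = Φ(δ − 2.241) + Φ(−δ − 2.241) = Φ(0.076) + Φ(-4.559) = 0.5304 + 0.0000 = 0.5304.
Type II error: β = 1 − power = 1 − 0.5304 = 0.4696.

β ≈ 0.470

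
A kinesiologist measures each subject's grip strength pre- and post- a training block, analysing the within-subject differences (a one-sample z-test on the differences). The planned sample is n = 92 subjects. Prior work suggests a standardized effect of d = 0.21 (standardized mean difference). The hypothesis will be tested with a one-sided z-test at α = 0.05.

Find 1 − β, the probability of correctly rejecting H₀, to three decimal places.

Noncentrality parameter: δ = d·√n = 0.21 × √92 = 2.0142
One-sided α = 0.05 → critical value z_{0.05} = 1.645.
Power = P(Z > 1.645 − δ) = Φ(0.369) = 0.6441.

Power ≈ 0.644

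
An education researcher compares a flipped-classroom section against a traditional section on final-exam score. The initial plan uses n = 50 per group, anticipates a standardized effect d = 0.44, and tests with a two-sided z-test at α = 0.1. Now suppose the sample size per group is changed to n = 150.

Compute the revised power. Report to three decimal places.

Power ≈ 0.985

With n = 150 per group: δ = d·√(n/2) = 0.44 × √(150/2) = 3.8105. Critical value z_{0.05} = 1.645.
Revised power = Φ(δ − 1.645) + Φ(−δ − 1.645) = Φ(2.166) + Φ(-5.455) = 0.9848 + 0.0000 = 0.9848.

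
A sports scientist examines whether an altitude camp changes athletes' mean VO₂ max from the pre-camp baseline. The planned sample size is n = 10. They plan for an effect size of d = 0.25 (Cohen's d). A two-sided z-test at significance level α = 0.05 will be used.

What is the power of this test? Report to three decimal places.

Noncentrality parameter: λ = d·√n = 0.25 × √10 = 0.7906
Critical value for a two-sided test at α = 0.05: z_{α/2} = 1.960.
Power = Φ(λ − 1.960) + Φ(−λ − 1.960) = Φ(-1.169) + Φ(-2.751) = 0.1211 + 0.0030 = 0.1241.

Power ≈ 0.124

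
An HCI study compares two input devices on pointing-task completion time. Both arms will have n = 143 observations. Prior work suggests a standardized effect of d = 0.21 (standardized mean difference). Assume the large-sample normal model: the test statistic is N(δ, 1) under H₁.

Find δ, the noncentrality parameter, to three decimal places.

δ ≈ 1.776

δ = d·√(n/2) = 0.21 × √(143/2) = 1.7757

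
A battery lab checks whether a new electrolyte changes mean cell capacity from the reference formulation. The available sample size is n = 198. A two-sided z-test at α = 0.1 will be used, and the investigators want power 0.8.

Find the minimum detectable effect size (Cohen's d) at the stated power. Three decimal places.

Need Φ(δ − 1.645) = 0.8, so δ = 1.645 + 0.842 = 2.486.
(The second rejection-region term Φ(−δ − z_{α/2}) is negligible and dropped.)
δ = d·√n ⇒ d = δ/√n = 2.486/√198 = 0.1767.

d ≈ 0.177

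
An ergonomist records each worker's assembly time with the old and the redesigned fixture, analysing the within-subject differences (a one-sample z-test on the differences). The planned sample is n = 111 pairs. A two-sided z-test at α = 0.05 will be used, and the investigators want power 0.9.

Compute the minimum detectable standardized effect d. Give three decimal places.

d ≈ 0.308

Required noncentrality: δ = z_{0.025} + z_{0.10} = 1.960 + 1.282 = 3.242.
(The second rejection-region term Φ(−δ − z_{α/2}) is negligible and dropped.)
δ = d·√n ⇒ d = δ/√n = 3.242/√111 = 0.3077.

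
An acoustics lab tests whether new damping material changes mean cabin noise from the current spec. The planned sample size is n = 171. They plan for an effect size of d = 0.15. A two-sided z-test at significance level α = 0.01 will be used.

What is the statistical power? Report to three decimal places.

Power ≈ 0.270

Noncentrality parameter: δ = d·√n = 0.15 × √171 = 1.9615
Two-sided α = 0.01 → critical value z_{0.005} = 2.576.
Power = Φ(δ − 2.576) + Φ(−δ − 2.576) = Φ(-0.614) + Φ(-4.537) = 0.2695 + 0.0000 = 0.2695.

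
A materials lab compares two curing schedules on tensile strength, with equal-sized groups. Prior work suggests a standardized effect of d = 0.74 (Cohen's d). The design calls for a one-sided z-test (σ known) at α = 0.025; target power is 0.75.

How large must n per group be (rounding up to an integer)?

n = 26 per group

Set Φ(δ − 1.960) = 0.75; then δ − 1.960 = Φ⁻¹(0.75) = 0.674, giving δ = 2.634.
δ = d·√(n/2) ⇒ n = 2(δ/d)² = 2 × (2.634 / 0.74)² = 25.35.
Rounding up, n = 26 per group.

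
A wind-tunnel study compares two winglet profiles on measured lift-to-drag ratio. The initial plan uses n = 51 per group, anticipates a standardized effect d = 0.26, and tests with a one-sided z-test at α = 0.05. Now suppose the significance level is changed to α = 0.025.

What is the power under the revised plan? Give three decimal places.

δ = d·√(n/2) = 0.26 × √(51/2) = 1.3129 (unchanged). New critical value: z_{0.025} = 1.960.
Revised power = Φ(δ − 1.960) = Φ(-0.647) = 0.2588.

Power ≈ 0.259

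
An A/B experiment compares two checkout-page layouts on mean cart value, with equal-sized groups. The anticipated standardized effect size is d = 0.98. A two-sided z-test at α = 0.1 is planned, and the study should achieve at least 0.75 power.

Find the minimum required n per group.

Set Φ(δ − 1.645) = 0.75; then δ − 1.645 = Φ⁻¹(0.75) = 0.674, giving δ = 2.319.
(Ignoring the negligible lower-tail rejection probability gives the usual closed-form inversion.)
δ = d·√(n/2) ⇒ n = 2(δ/d)² = 2 × (2.319 / 0.98)² = 11.20.
Round up to the next whole unit.

n = 12 per group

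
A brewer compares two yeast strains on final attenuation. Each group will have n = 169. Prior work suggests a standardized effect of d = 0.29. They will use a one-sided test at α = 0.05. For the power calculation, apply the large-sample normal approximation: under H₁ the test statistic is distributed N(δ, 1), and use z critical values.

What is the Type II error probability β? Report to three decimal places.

Noncentrality parameter: λ = d·√(n/2) = 0.29 × √(169/2) = 2.6658
One-sided α = 0.05 → critical value z_{0.05} = 1.645.
Power = Φ(λ − 1.645) = Φ(1.021) = 0.8464.
Type II error: β = 1 − power = 1 − 0.8464 = 0.1536.

β ≈ 0.154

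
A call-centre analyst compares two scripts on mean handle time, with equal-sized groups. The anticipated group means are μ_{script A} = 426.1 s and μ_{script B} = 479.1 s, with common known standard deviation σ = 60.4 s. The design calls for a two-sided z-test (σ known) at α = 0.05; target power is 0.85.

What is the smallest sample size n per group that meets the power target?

n = 24 per group

Standardized effect: d = |μ_{script A} − μ_{script B}| / σ = |426.1 − 479.1| / 60.4 = 0.8775
For power 0.85 need Φ(δ − z_{0.025}) = 0.85, so δ = z_{0.025} + z_{0.15} = 1.960 + 1.036 = 2.996.
(Ignoring the negligible lower-tail rejection probability gives the usual closed-form inversion.)
δ = d·√(n/2) ⇒ n = 2(δ/d)² = 2 × (2.996 / 0.8775)² = 23.32.
Rounding up, n = 24 per group.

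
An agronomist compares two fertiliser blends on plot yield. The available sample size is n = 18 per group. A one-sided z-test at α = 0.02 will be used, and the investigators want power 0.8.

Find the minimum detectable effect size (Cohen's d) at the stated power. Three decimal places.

Need Φ(δ − 2.054) = 0.8, so δ = 2.054 + 0.842 = 2.895.
δ = d·√(n/2) ⇒ d = δ/√(n/2) = 2.895/√(18/2) = 0.9651.

d ≈ 0.965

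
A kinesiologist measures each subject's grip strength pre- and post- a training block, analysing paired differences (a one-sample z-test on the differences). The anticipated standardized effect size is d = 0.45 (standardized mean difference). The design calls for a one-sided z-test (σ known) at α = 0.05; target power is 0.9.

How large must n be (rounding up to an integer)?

For power 0.9 need Φ(δ − z_{0.05}) = 0.9, so δ = z_{0.05} + z_{0.10} = 1.645 + 1.282 = 2.926.
δ = d·√n ⇒ n = (δ/d)² = (2.926 / 0.45)² = 42.29.
Round up to the next whole unit.

n = 43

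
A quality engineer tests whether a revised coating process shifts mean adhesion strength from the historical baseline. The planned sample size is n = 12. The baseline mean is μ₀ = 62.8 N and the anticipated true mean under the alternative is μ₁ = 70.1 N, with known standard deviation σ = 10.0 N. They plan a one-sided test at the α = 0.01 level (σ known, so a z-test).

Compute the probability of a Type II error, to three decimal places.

Standardized effect: d = |μ₁ − μ₀| / σ = |70.1 − 62.8| / 10.0 = 0.7300
Noncentrality parameter: λ = d·√n = 0.7300 × √12 = 2.5288
Critical value for a one-sided test at α = 0.01: z_α = 2.326.
Power = P(Z > 2.326 − λ) = Φ(0.202) = 0.5802.
Type II error: β = 1 − power = 1 − 0.5802 = 0.4198.

β ≈ 0.420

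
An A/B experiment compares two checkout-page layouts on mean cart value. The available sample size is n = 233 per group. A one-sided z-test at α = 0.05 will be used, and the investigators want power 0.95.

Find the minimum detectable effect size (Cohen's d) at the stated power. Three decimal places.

Required noncentrality: δ = z_{0.05} + z_{0.05} = 1.645 + 1.645 = 3.290.
δ = d·√(n/2) ⇒ d = δ/√(n/2) = 3.290/√(233/2) = 0.3048.

d ≈ 0.305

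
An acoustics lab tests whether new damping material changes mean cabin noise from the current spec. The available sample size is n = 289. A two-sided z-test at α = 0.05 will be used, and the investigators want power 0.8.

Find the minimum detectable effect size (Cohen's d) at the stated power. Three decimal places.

Required noncentrality: δ = z_{0.025} + z_{0.20} = 1.960 + 0.842 = 2.802.
(Lower-tail contribution to power is negligible for δ > 0.)
δ = d·√n ⇒ d = δ/√n = 2.802/√289 = 0.1648.

d ≈ 0.165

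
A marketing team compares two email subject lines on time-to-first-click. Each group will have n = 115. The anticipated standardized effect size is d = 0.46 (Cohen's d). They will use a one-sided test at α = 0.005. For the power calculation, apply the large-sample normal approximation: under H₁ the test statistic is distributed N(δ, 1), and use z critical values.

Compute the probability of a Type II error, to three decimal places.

Noncentrality parameter: λ = d·√(n/2) = 0.46 × √(115/2) = 3.4881
Critical value for a one-sided test at α = 0.005: z_α = 2.576.
Power = Φ(λ − 2.576) = Φ(0.912) = 0.8192.
Type II error: β = 1 − power = 1 − 0.8192 = 0.1808.

β ≈ 0.181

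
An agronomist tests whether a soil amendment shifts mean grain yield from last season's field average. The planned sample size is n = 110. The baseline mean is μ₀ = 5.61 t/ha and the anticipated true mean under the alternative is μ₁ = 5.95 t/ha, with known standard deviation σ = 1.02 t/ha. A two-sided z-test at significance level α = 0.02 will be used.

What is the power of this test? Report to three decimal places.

Standardized effect: d = |μ₁ − μ₀| / σ = |5.95 − 5.61| / 1.02 = 0.3333
Noncentrality parameter: δ = d·√n = 0.3333 × √110 = 3.4960
Two-sided α = 0.02 → critical value z_{0.01} = 2.326.
Power = Φ(δ − 2.326) + Φ(−δ − 2.326) = Φ(1.170) + Φ(-5.822) = 0.8789 + 0.0000 = 0.8789.

Power ≈ 0.879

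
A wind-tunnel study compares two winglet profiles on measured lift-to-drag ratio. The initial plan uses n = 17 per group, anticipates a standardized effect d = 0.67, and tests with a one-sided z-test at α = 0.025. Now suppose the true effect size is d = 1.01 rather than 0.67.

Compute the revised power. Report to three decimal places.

With d = 1.01: δ = d·√(n/2) = 1.01 × √(17/2) = 2.9446. Critical value z_{0.025} = 1.960.
Revised power = P(Z > 1.960 − δ) = Φ(0.985) = 0.8376.

Power ≈ 0.838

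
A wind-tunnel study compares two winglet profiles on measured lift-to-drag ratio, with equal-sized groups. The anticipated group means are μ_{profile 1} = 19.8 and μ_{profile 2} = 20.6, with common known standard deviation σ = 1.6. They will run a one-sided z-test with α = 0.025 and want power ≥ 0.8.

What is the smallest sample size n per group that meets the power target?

Standardized effect: d = |μ_{profile 1} − μ_{profile 2}| / σ = |19.8 − 20.6| / 1.6 = 0.5000
For power 0.8 need Φ(δ − z_{0.025}) = 0.8, so δ = z_{0.025} + z_{0.20} = 1.960 + 0.842 = 2.802.
δ = d·√(n/2) ⇒ n = 2(δ/d)² = 2 × (2.802 / 0.5000)² = 62.79.
Rounding up, n = 63 per group.

n = 63 per group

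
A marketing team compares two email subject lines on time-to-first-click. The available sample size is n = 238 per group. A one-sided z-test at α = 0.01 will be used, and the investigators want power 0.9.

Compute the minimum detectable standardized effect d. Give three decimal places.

d ≈ 0.331

Need Φ(δ − 2.326) = 0.9, so δ = 2.326 + 1.282 = 3.608.
δ = d·√(n/2) ⇒ d = δ/√(n/2) = 3.608/√(238/2) = 0.3307.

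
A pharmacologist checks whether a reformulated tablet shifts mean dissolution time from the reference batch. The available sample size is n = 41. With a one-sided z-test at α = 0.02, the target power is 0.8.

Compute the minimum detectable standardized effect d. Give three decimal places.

d ≈ 0.452

Required noncentrality: δ = z_{0.02} + z_{0.20} = 2.054 + 0.842 = 2.895.
δ = d·√n ⇒ d = δ/√n = 2.895/√41 = 0.4522.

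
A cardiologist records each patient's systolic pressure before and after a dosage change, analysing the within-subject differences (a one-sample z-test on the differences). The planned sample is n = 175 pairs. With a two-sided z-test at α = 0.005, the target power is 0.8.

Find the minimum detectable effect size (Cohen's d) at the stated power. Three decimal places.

Need Φ(δ − 2.807) = 0.8, so δ = 2.807 + 0.842 = 3.649.
(The second rejection-region term Φ(−δ − z_{α/2}) is negligible and dropped.)
δ = d·√n ⇒ d = δ/√n = 3.649/√175 = 0.2758.

d ≈ 0.276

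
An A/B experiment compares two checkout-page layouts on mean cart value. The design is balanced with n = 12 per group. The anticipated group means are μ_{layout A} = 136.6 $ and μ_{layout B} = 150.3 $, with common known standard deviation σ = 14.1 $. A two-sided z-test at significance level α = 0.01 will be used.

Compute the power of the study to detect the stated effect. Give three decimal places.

Power ≈ 0.422

Standardized effect: d = |μ_{layout A} − μ_{layout B}| / σ = |136.6 − 150.3| / 14.1 = 0.9716
Noncentrality parameter: δ = d·√(n/2) = 0.9716 × √(12/2) = 2.3800
Two-sided α = 0.01 → critical value z_{0.005} = 2.576.
Power = Φ(δ − 2.576) + Φ(−δ − 2.576) = Φ(-0.196) + Φ(-4.956) = 0.4224 + 0.0000 = 0.4224.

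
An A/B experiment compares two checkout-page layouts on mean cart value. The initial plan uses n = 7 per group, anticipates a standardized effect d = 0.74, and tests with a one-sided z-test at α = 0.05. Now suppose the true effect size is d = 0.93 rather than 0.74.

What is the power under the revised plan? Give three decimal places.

With d = 0.93: δ = d·√(n/2) = 0.93 × √(7/2) = 1.7399. Critical value z_{0.05} = 1.645.
Revised power = Φ(δ − 1.645) = Φ(0.095) = 0.5378.

Power ≈ 0.538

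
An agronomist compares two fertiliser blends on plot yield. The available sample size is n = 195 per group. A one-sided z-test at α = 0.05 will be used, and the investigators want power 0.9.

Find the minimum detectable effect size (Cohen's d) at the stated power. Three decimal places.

d ≈ 0.296

Need Φ(δ − 1.645) = 0.9, so δ = 1.645 + 1.282 = 2.926.
δ = d·√(n/2) ⇒ d = δ/√(n/2) = 2.926/√(195/2) = 0.2964.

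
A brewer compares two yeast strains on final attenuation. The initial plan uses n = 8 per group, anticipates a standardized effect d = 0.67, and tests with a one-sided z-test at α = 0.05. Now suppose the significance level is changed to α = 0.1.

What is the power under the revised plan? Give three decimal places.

δ = d·√(n/2) = 0.67 × √(8/2) = 1.3400 (unchanged). New critical value: z_{0.1} = 1.282.
Revised power = P(Z > 1.282 − δ) = Φ(0.058) = 0.5233.

Power ≈ 0.523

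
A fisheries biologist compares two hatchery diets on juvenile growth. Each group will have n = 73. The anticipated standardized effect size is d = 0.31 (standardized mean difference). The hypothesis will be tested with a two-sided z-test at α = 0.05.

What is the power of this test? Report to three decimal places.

Noncentrality parameter: δ = d·√(n/2) = 0.31 × √(73/2) = 1.8729
Critical value for a two-sided test at α = 0.05: z_{α/2} = 1.960.
Power = Φ(δ − 1.960) + Φ(−δ − 1.960) = Φ(-0.087) + Φ(-3.833) = 0.4653 + 0.0001 = 0.4654.

Power ≈ 0.465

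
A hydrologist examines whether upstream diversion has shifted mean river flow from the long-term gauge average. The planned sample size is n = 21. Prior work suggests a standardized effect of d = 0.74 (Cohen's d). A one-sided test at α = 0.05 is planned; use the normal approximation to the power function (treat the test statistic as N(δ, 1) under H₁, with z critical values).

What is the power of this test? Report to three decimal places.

Noncentrality parameter: δ = d·√n = 0.74 × √21 = 3.3911
Critical value for a one-sided test at α = 0.05: z_α = 1.645.
Power = Φ(δ − 1.645) = Φ(1.746) = 0.9596.

Power ≈ 0.960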